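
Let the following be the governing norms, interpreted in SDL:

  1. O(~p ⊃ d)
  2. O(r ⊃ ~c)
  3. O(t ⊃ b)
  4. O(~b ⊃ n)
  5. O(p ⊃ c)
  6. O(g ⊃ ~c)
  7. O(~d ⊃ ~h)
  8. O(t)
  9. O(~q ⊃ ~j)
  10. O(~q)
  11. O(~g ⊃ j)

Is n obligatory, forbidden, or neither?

Premise 4 is O(~b ⊃ n), but O(~b) is not derivable from the premises, so it does not yield O(n).
No premise or chain of K-axiom applications forces O(n), and none forces O(~n). So n is neither obligatory nor forbidden under these norms.

Neither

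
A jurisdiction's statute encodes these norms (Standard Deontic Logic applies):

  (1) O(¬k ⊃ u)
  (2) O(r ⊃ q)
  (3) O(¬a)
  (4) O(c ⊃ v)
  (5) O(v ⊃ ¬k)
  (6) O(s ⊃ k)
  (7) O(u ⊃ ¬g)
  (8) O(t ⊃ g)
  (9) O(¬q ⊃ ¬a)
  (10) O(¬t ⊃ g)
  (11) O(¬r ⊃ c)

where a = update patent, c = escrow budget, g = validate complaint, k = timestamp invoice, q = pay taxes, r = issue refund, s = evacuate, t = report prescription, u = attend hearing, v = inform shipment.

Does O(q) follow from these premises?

Premises 8 and 10 are O(t ⊃ g) and O(¬t ⊃ g); every ideal world satisfies t or ¬t, so in either case g holds — hence O(g).
The contrapositive of premise 7 (O(u ⊃ ¬g)) is O(g ⊃ ¬u), and O(g) is already established, so O(¬u).
The contrapositive of premise 1 (O(¬k ⊃ u)) is O(¬u ⊃ k), and O(¬u) is already established, so O(k).
Premise 5 is O(v ⊃ ¬k); contrapositively O(k ⊃ ¬v). Since O(k) holds, K gives O(¬v).
Premise 4 is O(c ⊃ v); contrapositively O(¬v ⊃ ¬c). Since O(¬v) holds, K gives O(¬c).
Premise 11, O(¬r ⊃ c), contraposes to O(¬c ⊃ r); with O(¬c) we get O(r).
Applying K to premise 2 (O(r ⊃ q)) and O(r) yields O(q).
Premises 3, 6, 9 do not contribute to this derivation.
So O(q) follows.

Yes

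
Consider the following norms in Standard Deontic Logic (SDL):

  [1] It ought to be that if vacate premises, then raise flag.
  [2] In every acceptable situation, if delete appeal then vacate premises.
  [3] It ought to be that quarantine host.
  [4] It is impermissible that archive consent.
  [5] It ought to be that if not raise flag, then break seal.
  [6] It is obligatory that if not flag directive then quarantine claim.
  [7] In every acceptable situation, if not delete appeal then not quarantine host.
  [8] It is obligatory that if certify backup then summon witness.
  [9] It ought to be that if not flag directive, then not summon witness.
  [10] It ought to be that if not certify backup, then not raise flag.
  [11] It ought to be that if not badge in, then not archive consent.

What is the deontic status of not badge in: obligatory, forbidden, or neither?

Neither

Premise 11 is O(¬badge_in → ¬archive_consent); even if O(¬archive_consent) held, inferring O(¬badge_in) would be affirming the consequent — invalid.
No premise or chain of K-axiom applications forces O(¬badge_in), and none forces O(badge_in). So ¬badge_in is neither obligatory nor forbidden under these norms.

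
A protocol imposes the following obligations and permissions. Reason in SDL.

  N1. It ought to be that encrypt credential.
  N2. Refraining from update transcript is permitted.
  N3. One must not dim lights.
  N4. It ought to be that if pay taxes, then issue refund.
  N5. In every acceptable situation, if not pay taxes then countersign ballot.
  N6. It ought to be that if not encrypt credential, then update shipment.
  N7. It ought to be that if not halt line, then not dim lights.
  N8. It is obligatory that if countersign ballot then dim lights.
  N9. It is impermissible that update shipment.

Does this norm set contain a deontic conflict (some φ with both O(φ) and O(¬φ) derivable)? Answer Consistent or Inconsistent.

Premise 6 is O(¬encrypt_credential → update_shipment), but O(¬encrypt_credential) is not derivable from the premises, so it does not yield O(update_shipment).
So O(update_shipment) is not derivable, and the apparent clash with O(¬update_shipment) does not arise.
A world satisfying every obligation exists (e.g. countersign_ballot=false, dim_lights=false, encrypt_credential=true, halt_line=false, issue_refund=true, pay_taxes=true, update_shipment=false, update_transcript=false); no atom is both obligatory and forbidden, so the set is consistent.

Consistent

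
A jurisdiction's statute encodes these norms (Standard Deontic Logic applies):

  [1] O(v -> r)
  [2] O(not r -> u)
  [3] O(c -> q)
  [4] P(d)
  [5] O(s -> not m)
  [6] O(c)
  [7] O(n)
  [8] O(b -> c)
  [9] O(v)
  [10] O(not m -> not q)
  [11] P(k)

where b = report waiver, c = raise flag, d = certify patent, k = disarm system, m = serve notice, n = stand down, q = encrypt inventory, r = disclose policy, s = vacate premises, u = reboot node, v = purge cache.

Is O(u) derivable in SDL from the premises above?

Premise 2 is O(not r -> u), but O(not r) is not derivable from the premises, so it does not yield O(u).
No other premise forces O(u). An ideal world satisfying every premise can still have u false, so O(u) is not derivable.

No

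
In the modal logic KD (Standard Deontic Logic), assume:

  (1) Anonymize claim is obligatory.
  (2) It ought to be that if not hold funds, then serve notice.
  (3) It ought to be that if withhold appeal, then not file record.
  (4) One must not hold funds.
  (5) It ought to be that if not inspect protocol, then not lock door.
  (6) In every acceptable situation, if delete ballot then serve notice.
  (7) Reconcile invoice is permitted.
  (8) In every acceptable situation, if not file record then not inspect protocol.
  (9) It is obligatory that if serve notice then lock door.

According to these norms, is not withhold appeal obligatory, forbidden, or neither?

F(hold_funds) at premise 4 means O(¬hold_funds).
Premise 2 is O(¬hold_funds → serve_notice); since O(¬hold_funds), deontic closure gives O(serve_notice).
With premise 9, O(serve_notice → lock_door), the K-axiom yields O(lock_door).
The contrapositive of premise 5 (O(¬inspect_protocol → ¬lock_door)) is O(lock_door → inspect_protocol), and O(lock_door) is already established, so O(inspect_protocol).
Premise 8 is O(¬file_record → ¬inspect_protocol); contrapositively O(inspect_protocol → file_record). Since O(inspect_protocol) holds, K gives O(file_record).
The contrapositive of premise 3 (O(withhold_appeal → ¬file_record)) is O(file_record → ¬withhold_appeal), and O(file_record) is already established, so O(¬withhold_appeal).
Premises 1, 6, 7 do not contribute to this derivation.
Hence ¬withhold_appeal is obligatory.

Obligatory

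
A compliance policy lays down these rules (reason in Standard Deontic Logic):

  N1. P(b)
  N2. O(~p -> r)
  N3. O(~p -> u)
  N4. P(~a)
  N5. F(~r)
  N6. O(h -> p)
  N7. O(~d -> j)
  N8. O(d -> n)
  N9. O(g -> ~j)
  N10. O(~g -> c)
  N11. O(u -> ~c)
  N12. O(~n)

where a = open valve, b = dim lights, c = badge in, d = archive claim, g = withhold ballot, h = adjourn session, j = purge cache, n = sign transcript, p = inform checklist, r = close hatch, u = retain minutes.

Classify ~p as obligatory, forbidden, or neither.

Forbidden

From premise 12 we have O(~n).
Premise 8 is O(d -> n); contrapositively O(~n -> ~d). Since O(~n) holds, K gives O(~d).
Applying K to premise 7 (O(~d -> j)) and O(~d) yields O(j).
Premise 9 is O(g -> ~j); contrapositively O(j -> ~g). Since O(j) holds, K gives O(~g).
Premise 10 is O(~g -> c); since O(~g), deontic closure gives O(c).
Premise 11, O(u -> ~c), contraposes to O(c -> ~u); with O(c) we get O(~u).
The contrapositive of premise 3 (O(~p -> u)) is O(~u -> p), and O(~u) is already established, so O(p).
Premises 1, 2, 4, 5, 6 do not contribute to this derivation.
Thus O(p), which is F(~p): ~p is forbidden.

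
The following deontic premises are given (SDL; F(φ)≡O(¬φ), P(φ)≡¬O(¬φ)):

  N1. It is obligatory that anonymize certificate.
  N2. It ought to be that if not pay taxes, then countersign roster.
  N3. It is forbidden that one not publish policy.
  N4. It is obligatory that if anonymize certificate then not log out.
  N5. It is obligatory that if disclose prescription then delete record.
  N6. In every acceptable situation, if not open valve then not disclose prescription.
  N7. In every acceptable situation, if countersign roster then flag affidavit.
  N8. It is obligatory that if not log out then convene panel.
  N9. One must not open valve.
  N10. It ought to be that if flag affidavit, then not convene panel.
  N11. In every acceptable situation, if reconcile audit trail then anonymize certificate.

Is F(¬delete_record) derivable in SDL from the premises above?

No

Premise 5 is O(disclose_prescription → delete_record), but O(disclose_prescription) is not derivable from the premises, so it does not yield O(delete_record).
No other premise forces O(delete_record). An ideal world satisfying every premise can still have ¬delete_record true, so F(¬delete_record) is not derivable.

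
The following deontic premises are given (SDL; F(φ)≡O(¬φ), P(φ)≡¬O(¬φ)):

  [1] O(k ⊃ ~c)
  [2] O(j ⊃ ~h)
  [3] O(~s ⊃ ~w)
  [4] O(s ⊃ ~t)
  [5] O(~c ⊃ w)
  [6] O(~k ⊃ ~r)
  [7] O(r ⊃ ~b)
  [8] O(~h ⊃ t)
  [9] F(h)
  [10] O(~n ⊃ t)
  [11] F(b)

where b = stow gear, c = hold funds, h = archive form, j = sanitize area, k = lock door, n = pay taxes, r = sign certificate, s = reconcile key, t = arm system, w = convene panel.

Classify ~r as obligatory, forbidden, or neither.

Premise 9, F(h), is equivalent to O(~h).
From O(~h) and premise 8, O(~h ⊃ t), we obtain O(t).
The contrapositive of premise 4 (O(s ⊃ ~t)) is O(t ⊃ ~s), and O(t) is already established, so O(~s).
From O(~s) and premise 3, O(~s ⊃ ~w), we obtain O(~w).
Premise 5, O(~c ⊃ w), contraposes to O(~w ⊃ c); with O(~w) we get O(c).
Premise 1, O(k ⊃ ~c), contraposes to O(c ⊃ ~k); with O(c) we get O(~k).
Applying K to premise 6 (O(~k ⊃ ~r)) and O(~k) yields O(~r).
Premises 2, 7, 10, 11 do not contribute to this derivation.
Hence ~r is obligatory.

Obligatory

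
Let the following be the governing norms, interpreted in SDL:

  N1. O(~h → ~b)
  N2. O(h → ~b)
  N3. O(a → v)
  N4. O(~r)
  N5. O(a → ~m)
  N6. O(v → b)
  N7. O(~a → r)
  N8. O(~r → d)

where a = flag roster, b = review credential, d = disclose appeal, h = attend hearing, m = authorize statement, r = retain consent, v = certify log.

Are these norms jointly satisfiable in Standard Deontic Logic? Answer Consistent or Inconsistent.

By case analysis on ~h: premise 1 gives O(~h → ~b) and premise 2 gives O(h → ~b), so O(~b) either way.
The contrapositive of premise 6 (O(v → b)) is O(~b → ~v), and O(~b) is already established, so O(~v).
Premise 3 is O(a → v); contrapositively O(~v → ~a). Since O(~v) holds, K gives O(~a).
From O(~a) and premise 7, O(~a → r), we obtain O(r).
But premise 4 directly asserts O(~r).
We now have both O(r) and O(~r) — r is simultaneously obligatory and forbidden, violating the D-axiom.

Inconsistent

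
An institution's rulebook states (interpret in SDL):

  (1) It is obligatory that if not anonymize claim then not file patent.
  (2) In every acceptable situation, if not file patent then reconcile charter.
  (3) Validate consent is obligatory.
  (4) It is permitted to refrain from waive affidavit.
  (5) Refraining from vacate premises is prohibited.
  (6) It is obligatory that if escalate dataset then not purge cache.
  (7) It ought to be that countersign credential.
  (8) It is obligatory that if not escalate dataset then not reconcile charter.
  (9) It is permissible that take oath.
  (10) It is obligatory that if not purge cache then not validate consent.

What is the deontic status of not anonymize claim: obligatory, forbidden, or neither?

Forbidden

Premise 3 gives O(validate_consent).
The contrapositive of premise 10 (O(¬purge_cache → ¬validate_consent)) is O(validate_consent → purge_cache), and O(validate_consent) is already established, so O(purge_cache).
The contrapositive of premise 6 (O(escalate_dataset → ¬purge_cache)) is O(purge_cache → ¬escalate_dataset), and O(purge_cache) is already established, so O(¬escalate_dataset).
From O(¬escalate_dataset) and premise 8, O(¬escalate_dataset → ¬reconcile_charter), we obtain O(¬reconcile_charter).
The contrapositive of premise 2 (O(¬file_patent → reconcile_charter)) is O(¬reconcile_charter → file_patent), and O(¬reconcile_charter) is already established, so O(file_patent).
Premise 1 is O(¬anonymize_claim → ¬file_patent); contrapositively O(file_patent → anonymize_claim). Since O(file_patent) holds, K gives O(anonymize_claim).
Premises 4, 5, 7, 9 do not contribute to this derivation.
Thus O(anonymize_claim), which is F(¬anonymize_claim): ¬anonymize_claim is forbidden.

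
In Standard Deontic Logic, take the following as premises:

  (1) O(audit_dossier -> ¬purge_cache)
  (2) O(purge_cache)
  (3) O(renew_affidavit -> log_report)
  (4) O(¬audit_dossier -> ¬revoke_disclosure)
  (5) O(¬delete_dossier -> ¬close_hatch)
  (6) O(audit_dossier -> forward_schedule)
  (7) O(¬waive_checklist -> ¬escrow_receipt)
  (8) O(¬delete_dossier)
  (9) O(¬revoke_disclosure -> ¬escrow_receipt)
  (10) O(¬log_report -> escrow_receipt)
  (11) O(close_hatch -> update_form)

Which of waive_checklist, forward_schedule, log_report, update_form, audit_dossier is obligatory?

Premise 2 states O(purge_cache) outright.
Premise 1, O(audit_dossier -> ¬purge_cache), contraposes to O(purge_cache -> ¬audit_dossier); with O(purge_cache) we get O(¬audit_dossier).
From O(¬audit_dossier) and premise 4, O(¬audit_dossier -> ¬revoke_disclosure), we obtain O(¬revoke_disclosure).
Applying K to premise 9 (O(¬revoke_disclosure -> ¬escrow_receipt)) and O(¬revoke_disclosure) yields O(¬escrow_receipt).
Premise 10, O(¬log_report -> escrow_receipt), contraposes to O(¬escrow_receipt -> log_report); with O(¬escrow_receipt) we get O(log_report).
So O(log_report) holds — log_report is obligatory. None of the other listed options is made obligatory by any chain of premises.

log_report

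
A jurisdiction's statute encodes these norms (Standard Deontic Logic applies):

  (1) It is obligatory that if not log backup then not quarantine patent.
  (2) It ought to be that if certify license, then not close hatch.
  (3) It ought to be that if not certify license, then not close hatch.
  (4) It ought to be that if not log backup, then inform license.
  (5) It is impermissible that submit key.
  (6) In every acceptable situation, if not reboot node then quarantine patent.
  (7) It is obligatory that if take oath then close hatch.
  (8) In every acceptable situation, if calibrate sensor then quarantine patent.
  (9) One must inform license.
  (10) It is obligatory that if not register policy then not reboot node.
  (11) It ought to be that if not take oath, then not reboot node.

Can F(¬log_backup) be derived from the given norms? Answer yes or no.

By case analysis on ¬certify_license: premise 3 gives O(¬certify_license → ¬close_hatch) and premise 2 gives O(certify_license → ¬close_hatch), so O(¬close_hatch) either way.
Premise 7 is O(take_oath → close_hatch); contrapositively O(¬close_hatch → ¬take_oath). Since O(¬close_hatch) holds, K gives O(¬take_oath).
Applying K to premise 11 (O(¬take_oath → ¬reboot_node)) and O(¬take_oath) yields O(¬reboot_node).
Premise 6 is O(¬reboot_node → quarantine_patent); since O(¬reboot_node), deontic closure gives O(quarantine_patent).
Premise 1, O(¬log_backup → ¬quarantine_patent), contraposes to O(quarantine_patent → log_backup); with O(quarantine_patent) we get O(log_backup).
Premises 4, 5, 8, 9, 10 do not contribute to this derivation.
So O(log_backup) holds, i.e. F(¬log_backup). The claim follows.

Yes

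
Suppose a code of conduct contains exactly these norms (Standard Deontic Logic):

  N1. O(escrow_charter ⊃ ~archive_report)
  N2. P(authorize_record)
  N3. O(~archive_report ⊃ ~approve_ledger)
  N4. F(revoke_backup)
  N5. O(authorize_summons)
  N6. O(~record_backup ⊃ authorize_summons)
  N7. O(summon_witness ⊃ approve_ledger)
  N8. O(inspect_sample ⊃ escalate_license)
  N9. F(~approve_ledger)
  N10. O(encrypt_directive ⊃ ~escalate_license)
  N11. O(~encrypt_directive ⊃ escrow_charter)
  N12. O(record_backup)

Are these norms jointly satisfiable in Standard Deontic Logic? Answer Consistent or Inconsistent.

Premise 6 is O(~record_backup ⊃ authorize_summons); even if O(authorize_summons) held, inferring O(~record_backup) would be affirming the consequent — invalid.
So O(~record_backup) is not derivable, and the apparent clash with O(record_backup) does not arise.
A world satisfying every obligation exists (e.g. approve_ledger=true, archive_report=true, authorize_record=false, authorize_summons=true, encrypt_directive=true, escalate_license=false, escrow_charter=false, inspect_sample=false, record_backup=true, revoke_backup=false, summon_witness=false); no atom is both obligatory and forbidden, so the set is consistent.

Consistent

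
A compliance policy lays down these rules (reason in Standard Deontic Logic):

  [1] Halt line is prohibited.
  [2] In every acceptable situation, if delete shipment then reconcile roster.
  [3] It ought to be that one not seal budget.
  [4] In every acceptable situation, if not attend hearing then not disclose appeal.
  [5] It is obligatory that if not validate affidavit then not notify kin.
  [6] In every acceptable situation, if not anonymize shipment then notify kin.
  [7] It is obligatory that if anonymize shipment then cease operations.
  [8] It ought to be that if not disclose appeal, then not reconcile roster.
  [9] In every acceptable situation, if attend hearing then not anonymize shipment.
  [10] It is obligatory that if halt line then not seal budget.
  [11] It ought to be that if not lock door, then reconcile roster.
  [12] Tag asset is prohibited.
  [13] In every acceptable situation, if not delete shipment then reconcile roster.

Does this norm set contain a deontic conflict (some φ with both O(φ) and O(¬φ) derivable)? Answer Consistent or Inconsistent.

Consistent

Premise 10 is O(halt_line → ¬seal_budget); even if O(¬seal_budget) held, inferring O(halt_line) would be affirming the consequent — invalid.
So O(halt_line) is not derivable, and the apparent clash with O(¬halt_line) does not arise.
A world satisfying every obligation exists (e.g. anonymize_shipment=false, attend_hearing=true, cease_operations=false, delete_shipment=false, disclose_appeal=true, halt_line=false, lock_door=false, notify_kin=true, reconcile_roster=true, seal_budget=false, tag_asset=false, validate_affidavit=true); no atom is both obligatory and forbidden, so the set is consistent.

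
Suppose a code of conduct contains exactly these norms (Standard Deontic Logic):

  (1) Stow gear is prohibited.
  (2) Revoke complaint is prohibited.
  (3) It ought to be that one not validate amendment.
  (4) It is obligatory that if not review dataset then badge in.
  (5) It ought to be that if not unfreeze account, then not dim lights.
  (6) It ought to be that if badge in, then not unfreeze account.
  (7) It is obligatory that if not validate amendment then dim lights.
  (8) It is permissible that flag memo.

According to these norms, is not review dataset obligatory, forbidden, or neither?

Forbidden

Premise 3 gives O(¬validate_amendment).
Applying K to premise 7 (O(¬validate_amendment → dim_lights)) and O(¬validate_amendment) yields O(dim_lights).
Premise 5, O(¬unfreeze_account → ¬dim_lights), contraposes to O(dim_lights → unfreeze_account); with O(dim_lights) we get O(unfreeze_account).
Premise 6 is O(badge_in → ¬unfreeze_account); contrapositively O(unfreeze_account → ¬badge_in). Since O(unfreeze_account) holds, K gives O(¬badge_in).
Premise 4 is O(¬review_dataset → badge_in); contrapositively O(¬badge_in → review_dataset). Since O(¬badge_in) holds, K gives O(review_dataset).
Premises 1, 2, 8 do not contribute to this derivation.
Thus O(review_dataset), which is F(¬review_dataset): ¬review_dataset is forbidden.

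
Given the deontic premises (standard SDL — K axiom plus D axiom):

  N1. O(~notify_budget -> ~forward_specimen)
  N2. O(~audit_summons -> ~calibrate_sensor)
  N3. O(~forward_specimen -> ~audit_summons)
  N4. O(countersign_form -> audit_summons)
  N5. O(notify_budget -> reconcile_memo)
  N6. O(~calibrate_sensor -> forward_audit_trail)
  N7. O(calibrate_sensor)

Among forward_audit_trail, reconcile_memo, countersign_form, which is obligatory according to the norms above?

Premise 7 gives O(calibrate_sensor).
Premise 2 is O(~audit_summons -> ~calibrate_sensor); contrapositively O(calibrate_sensor -> audit_summons). Since O(calibrate_sensor) holds, K gives O(audit_summons).
Premise 3, O(~forward_specimen -> ~audit_summons), contraposes to O(audit_summons -> forward_specimen); with O(audit_summons) we get O(forward_specimen).
Premise 1 is O(~notify_budget -> ~forward_specimen); contrapositively O(forward_specimen -> notify_budget). Since O(forward_specimen) holds, K gives O(notify_budget).
Premise 5 is O(notify_budget -> reconcile_memo); since O(notify_budget), deontic closure gives O(reconcile_memo).
So O(reconcile_memo) holds — reconcile_memo is obligatory. None of the other listed options is made obligatory by any chain of premises.

reconcile_memo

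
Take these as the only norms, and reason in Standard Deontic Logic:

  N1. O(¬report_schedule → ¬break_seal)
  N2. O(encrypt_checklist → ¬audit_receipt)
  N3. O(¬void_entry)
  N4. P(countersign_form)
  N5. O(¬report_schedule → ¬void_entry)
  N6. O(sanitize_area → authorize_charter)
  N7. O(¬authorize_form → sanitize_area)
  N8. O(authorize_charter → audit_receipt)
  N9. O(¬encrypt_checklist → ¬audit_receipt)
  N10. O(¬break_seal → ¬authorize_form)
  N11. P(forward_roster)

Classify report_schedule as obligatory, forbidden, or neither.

Obligatory

By case analysis on encrypt_checklist: premise 2 gives O(encrypt_checklist → ¬audit_receipt) and premise 9 gives O(¬encrypt_checklist → ¬audit_receipt), so O(¬audit_receipt) either way.
Premise 8 is O(authorize_charter → audit_receipt); contrapositively O(¬audit_receipt → ¬authorize_charter). Since O(¬audit_receipt) holds, K gives O(¬authorize_charter).
The contrapositive of premise 6 (O(sanitize_area → authorize_charter)) is O(¬authorize_charter → ¬sanitize_area), and O(¬authorize_charter) is already established, so O(¬sanitize_area).
Premise 7 is O(¬authorize_form → sanitize_area); contrapositively O(¬sanitize_area → authorize_form). Since O(¬sanitize_area) holds, K gives O(authorize_form).
Premise 10, O(¬break_seal → ¬authorize_form), contraposes to O(authorize_form → break_seal); with O(authorize_form) we get O(break_seal).
The contrapositive of premise 1 (O(¬report_schedule → ¬break_seal)) is O(break_seal → report_schedule), and O(break_seal) is already established, so O(report_schedule).
Premises 3, 4, 5, 11 do not contribute to this derivation.
Hence report_schedule is obligatory.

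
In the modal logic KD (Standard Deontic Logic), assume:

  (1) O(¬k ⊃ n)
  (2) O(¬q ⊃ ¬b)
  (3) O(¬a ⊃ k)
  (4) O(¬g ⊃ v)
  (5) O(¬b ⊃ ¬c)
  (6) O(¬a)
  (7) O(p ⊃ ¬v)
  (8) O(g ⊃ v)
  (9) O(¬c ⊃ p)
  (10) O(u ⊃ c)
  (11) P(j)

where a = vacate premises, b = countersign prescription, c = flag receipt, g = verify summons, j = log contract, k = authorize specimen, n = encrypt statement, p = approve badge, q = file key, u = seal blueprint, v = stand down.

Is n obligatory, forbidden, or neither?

Neither

Premise 1 is O(¬k ⊃ n), but O(¬k) is not derivable from the premises, so it does not yield O(n).
No premise or chain of K-axiom applications forces O(n), and none forces O(¬n). So n is neither obligatory nor forbidden under these norms.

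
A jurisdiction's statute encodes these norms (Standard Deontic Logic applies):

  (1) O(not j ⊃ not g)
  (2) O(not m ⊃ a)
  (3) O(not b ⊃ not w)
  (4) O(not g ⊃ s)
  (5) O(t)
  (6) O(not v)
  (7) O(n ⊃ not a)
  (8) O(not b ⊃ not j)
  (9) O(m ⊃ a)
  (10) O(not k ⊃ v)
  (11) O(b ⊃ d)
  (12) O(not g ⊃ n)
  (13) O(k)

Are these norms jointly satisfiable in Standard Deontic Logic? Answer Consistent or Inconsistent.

Premise 10 is O(not k ⊃ v), but O(not k) is not derivable from the premises, so it does not yield O(v).
So O(v) is not derivable, and the apparent clash with O(not v) does not arise.
A world satisfying every obligation exists (e.g. a=true, b=true, d=true, g=true, j=true, k=true, m=false, n=false, s=false, t=true, v=false, w=false); no atom is both obligatory and forbidden, so the set is consistent.

Consistent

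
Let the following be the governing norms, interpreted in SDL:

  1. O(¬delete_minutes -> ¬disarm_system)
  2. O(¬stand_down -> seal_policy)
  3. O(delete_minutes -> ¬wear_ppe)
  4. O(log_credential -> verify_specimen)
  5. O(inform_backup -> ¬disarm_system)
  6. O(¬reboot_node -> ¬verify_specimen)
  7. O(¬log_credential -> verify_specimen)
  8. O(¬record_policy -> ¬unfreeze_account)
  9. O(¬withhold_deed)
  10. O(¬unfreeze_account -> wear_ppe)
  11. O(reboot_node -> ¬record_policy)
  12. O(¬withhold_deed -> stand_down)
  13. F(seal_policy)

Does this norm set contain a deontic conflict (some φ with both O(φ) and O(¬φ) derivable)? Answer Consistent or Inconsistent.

Premise 2 is O(¬stand_down -> seal_policy), but O(¬stand_down) is not derivable from the premises, so it does not yield O(seal_policy).
So O(seal_policy) is not derivable, and the apparent clash with O(¬seal_policy) does not arise.
A world satisfying every obligation exists (e.g. delete_minutes=false, disarm_system=false, inform_backup=false, log_credential=false, reboot_node=true, record_policy=false, seal_policy=false, stand_down=true, unfreeze_account=false, verify_specimen=true, wear_ppe=true, withhold_deed=false); no atom is both obligatory and forbidden, so the set is consistent.

Consistent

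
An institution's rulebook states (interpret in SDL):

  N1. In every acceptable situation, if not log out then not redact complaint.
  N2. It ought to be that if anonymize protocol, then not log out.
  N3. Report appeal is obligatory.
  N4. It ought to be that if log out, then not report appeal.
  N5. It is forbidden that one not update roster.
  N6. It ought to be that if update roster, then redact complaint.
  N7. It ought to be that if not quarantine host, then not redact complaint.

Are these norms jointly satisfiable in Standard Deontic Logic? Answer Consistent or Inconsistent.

Inconsistent

Premise 3 gives O(report_appeal).
The contrapositive of premise 4 (O(log_out → ¬report_appeal)) is O(report_appeal → ¬log_out), and O(report_appeal) is already established, so O(¬log_out).
Applying K to premise 1 (O(¬log_out → ¬redact_complaint)) and O(¬log_out) yields O(¬redact_complaint).
The contrapositive of premise 6 (O(update_roster → redact_complaint)) is O(¬redact_complaint → ¬update_roster), and O(¬redact_complaint) is already established, so O(¬update_roster).
Yet premise 5 is F(¬update_roster), i.e. O(update_roster).
We now have both O(¬update_roster) and O(update_roster) — update_roster is simultaneously obligatory and forbidden, violating the D-axiom.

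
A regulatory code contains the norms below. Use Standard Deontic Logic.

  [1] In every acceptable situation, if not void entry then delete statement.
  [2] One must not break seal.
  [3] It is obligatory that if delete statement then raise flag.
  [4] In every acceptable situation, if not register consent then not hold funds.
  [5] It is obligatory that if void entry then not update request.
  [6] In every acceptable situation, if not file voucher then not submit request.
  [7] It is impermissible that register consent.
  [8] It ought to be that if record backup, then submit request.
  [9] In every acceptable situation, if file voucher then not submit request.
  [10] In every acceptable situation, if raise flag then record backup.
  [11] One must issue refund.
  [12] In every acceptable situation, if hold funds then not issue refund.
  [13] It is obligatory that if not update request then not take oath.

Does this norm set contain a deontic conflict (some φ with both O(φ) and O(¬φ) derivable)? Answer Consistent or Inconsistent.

Consistent

Premise 12 is O(hold_funds → ¬issue_refund), but O(hold_funds) is not derivable from the premises, so it does not yield O(¬issue_refund).
So O(¬issue_refund) is not derivable, and the apparent clash with O(issue_refund) does not arise.
A world satisfying every obligation exists (e.g. break_seal=false, delete_statement=false, file_voucher=false, hold_funds=false, issue_refund=true, raise_flag=false, record_backup=false, register_consent=false, submit_request=false, take_oath=false, update_request=false, void_entry=true); no atom is both obligatory and forbidden, so the set is consistent.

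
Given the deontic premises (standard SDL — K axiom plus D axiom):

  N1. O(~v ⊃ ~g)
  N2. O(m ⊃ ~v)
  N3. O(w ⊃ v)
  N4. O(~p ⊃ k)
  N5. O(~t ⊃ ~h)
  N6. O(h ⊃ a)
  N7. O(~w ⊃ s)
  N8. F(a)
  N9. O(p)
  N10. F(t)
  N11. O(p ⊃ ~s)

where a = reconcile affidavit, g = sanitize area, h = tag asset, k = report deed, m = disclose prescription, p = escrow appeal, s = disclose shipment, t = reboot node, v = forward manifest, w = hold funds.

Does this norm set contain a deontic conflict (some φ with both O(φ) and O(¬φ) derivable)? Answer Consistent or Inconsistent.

Premise 6 is O(h ⊃ a), but O(h) is not derivable from the premises, so it does not yield O(a).
So O(a) is not derivable, and the apparent clash with O(~a) does not arise.
A world satisfying every obligation exists (e.g. a=false, g=false, h=false, k=false, m=false, p=true, s=false, t=false, v=true, w=true); no atom is both obligatory and forbidden, so the set is consistent.

Consistent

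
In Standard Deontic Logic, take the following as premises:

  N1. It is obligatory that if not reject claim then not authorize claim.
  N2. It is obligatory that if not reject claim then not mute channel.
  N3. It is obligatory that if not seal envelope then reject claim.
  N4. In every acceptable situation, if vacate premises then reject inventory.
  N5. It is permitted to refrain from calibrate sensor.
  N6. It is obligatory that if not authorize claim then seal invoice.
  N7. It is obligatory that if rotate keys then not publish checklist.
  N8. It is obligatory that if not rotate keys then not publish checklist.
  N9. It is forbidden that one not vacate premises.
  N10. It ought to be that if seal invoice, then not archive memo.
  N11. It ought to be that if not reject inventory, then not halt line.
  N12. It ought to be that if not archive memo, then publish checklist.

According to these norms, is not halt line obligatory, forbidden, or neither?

Premise 11 is O(¬reject_inventory → ¬halt_line), but O(¬reject_inventory) is not derivable from the premises, so it does not yield O(¬halt_line).
No premise or chain of K-axiom applications forces O(¬halt_line), and none forces O(halt_line). So ¬halt_line is neither obligatory nor forbidden under these norms.

Neither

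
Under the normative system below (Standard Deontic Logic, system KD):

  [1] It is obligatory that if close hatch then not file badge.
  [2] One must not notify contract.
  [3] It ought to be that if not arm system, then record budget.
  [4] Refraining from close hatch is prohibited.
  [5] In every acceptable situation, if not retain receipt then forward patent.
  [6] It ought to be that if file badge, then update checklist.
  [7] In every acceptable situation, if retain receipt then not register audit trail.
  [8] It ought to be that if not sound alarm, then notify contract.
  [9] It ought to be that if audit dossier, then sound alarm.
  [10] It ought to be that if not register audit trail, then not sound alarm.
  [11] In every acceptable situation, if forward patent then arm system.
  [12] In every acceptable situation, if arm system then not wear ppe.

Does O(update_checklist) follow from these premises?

No

Premise 6 is O(file_badge → update_checklist), but O(file_badge) is not derivable from the premises, so it does not yield O(update_checklist).
No other premise forces O(update_checklist). An ideal world satisfying every premise can still have update_checklist false, so O(update_checklist) is not derivable.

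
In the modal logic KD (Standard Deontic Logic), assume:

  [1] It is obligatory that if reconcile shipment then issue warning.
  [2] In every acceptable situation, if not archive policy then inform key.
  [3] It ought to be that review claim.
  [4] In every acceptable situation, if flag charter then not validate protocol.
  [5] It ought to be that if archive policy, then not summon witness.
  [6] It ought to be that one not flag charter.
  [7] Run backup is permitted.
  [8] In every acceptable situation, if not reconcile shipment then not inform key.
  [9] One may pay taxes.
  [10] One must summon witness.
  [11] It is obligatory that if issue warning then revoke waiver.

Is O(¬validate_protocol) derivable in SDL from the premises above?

No

Premise 4 is O(flag_charter → ¬validate_protocol), but O(flag_charter) is not derivable from the premises, so it does not yield O(¬validate_protocol).
No other premise forces O(¬validate_protocol). An ideal world satisfying every premise can still have ¬validate_protocol false, so O(¬validate_protocol) is not derivable.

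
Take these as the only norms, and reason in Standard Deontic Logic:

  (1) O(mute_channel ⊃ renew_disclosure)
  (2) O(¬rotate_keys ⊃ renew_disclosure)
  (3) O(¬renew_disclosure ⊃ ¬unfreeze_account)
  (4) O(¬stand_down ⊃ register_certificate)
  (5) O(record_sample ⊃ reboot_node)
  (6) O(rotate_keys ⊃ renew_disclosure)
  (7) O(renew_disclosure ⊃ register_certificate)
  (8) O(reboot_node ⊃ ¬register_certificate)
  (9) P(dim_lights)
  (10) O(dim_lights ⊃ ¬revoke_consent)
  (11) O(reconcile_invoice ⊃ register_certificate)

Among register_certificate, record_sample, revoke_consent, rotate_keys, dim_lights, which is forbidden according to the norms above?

By case analysis on rotate_keys: premise 6 gives O(rotate_keys ⊃ renew_disclosure) and premise 2 gives O(¬rotate_keys ⊃ renew_disclosure), so O(renew_disclosure) either way.
Premise 7 is O(renew_disclosure ⊃ register_certificate); since O(renew_disclosure), deontic closure gives O(register_certificate).
Premise 8 is O(reboot_node ⊃ ¬register_certificate); contrapositively O(register_certificate ⊃ ¬reboot_node). Since O(register_certificate) holds, K gives O(¬reboot_node).
Premise 5 is O(record_sample ⊃ reboot_node); contrapositively O(¬reboot_node ⊃ ¬record_sample). Since O(¬reboot_node) holds, K gives O(¬record_sample).
So O(¬record_sample) holds, i.e. record_sample is forbidden. None of the other listed options is forbidden under the premises.

record_sample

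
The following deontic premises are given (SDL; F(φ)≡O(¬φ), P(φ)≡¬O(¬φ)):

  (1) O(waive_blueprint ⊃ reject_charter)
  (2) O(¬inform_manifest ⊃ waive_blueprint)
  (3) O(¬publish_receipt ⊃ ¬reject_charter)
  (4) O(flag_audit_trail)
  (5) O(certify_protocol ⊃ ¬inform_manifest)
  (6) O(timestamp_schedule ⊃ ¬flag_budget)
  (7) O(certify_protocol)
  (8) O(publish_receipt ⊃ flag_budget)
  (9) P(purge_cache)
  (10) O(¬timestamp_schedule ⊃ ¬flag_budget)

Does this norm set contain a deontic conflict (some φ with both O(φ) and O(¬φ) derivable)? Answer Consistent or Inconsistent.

Premises 6 and 10 cover both cases: O(timestamp_schedule ⊃ ¬flag_budget) and O(¬timestamp_schedule ⊃ ¬flag_budget). Since timestamp_schedule ∨ ¬timestamp_schedule is a tautology, O(¬flag_budget) follows.
Premise 8, O(publish_receipt ⊃ flag_budget), contraposes to O(¬flag_budget ⊃ ¬publish_receipt); with O(¬flag_budget) we get O(¬publish_receipt).
Applying K to premise 3 (O(¬publish_receipt ⊃ ¬reject_charter)) and O(¬publish_receipt) yields O(¬reject_charter).
Premise 1, O(waive_blueprint ⊃ reject_charter), contraposes to O(¬reject_charter ⊃ ¬waive_blueprint); with O(¬reject_charter) we get O(¬waive_blueprint).
Premise 2, O(¬inform_manifest ⊃ waive_blueprint), contraposes to O(¬waive_blueprint ⊃ inform_manifest); with O(¬waive_blueprint) we get O(inform_manifest).
The contrapositive of premise 5 (O(certify_protocol ⊃ ¬inform_manifest)) is O(inform_manifest ⊃ ¬certify_protocol), and O(inform_manifest) is already established, so O(¬certify_protocol).
However, premise 7 gives O(certify_protocol).
We now have both O(¬certify_protocol) and O(certify_protocol) — certify_protocol is simultaneously obligatory and forbidden, violating the D-axiom.

Inconsistent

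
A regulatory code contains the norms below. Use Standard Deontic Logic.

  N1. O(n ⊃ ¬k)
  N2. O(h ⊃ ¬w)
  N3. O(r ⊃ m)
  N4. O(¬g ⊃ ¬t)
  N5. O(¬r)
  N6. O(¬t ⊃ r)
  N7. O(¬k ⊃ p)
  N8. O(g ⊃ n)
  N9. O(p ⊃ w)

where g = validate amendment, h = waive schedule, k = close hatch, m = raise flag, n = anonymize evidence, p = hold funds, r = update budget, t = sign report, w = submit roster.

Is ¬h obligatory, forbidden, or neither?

Premise 5 states O(¬r) outright.
Premise 6, O(¬t ⊃ r), contraposes to O(¬r ⊃ t); with O(¬r) we get O(t).
Premise 4, O(¬g ⊃ ¬t), contraposes to O(t ⊃ g); with O(t) we get O(g).
Premise 8 is O(g ⊃ n); since O(g), deontic closure gives O(n).
Applying K to premise 1 (O(n ⊃ ¬k)) and O(n) yields O(¬k).
With premise 7, O(¬k ⊃ p), the K-axiom yields O(p).
With premise 9, O(p ⊃ w), the K-axiom yields O(w).
Premise 2 is O(h ⊃ ¬w); contrapositively O(w ⊃ ¬h). Since O(w) holds, K gives O(¬h).
Premise 3 does not contribute to this derivation.
Hence ¬h is obligatory.

Obligatory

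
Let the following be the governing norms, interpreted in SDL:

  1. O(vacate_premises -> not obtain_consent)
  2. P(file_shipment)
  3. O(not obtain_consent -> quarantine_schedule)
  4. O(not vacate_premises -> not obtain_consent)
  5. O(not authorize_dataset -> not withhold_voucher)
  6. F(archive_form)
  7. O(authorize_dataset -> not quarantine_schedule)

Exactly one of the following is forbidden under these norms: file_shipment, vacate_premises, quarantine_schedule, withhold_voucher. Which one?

Premises 1 and 4 cover both cases: O(vacate_premises -> not obtain_consent) and O(not vacate_premises -> not obtain_consent). Since vacate_premises ∨ not vacate_premises is a tautology, O(not obtain_consent) follows.
Applying K to premise 3 (O(not obtain_consent -> quarantine_schedule)) and O(not obtain_consent) yields O(quarantine_schedule).
Premise 7 is O(authorize_dataset -> not quarantine_schedule); contrapositively O(quarantine_schedule -> not authorize_dataset). Since O(quarantine_schedule) holds, K gives O(not authorize_dataset).
From O(not authorize_dataset) and premise 5, O(not authorize_dataset -> not withhold_voucher), we obtain O(not withhold_voucher).
So O(not withhold_voucher) holds, i.e. withhold_voucher is forbidden. None of the other listed options is forbidden under the premises.

withhold_voucher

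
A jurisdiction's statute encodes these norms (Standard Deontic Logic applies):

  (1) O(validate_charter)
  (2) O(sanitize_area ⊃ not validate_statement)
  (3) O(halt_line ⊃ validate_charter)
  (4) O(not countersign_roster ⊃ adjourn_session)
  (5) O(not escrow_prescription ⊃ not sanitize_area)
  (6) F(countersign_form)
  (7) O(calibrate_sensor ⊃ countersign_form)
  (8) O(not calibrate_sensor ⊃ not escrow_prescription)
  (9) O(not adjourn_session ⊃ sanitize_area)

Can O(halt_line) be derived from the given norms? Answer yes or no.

Premise 3 is O(halt_line ⊃ validate_charter); even if O(validate_charter) held, inferring O(halt_line) would be affirming the consequent — invalid.
No other premise forces O(halt_line). An ideal world satisfying every premise can still have halt_line false, so O(halt_line) is not derivable.

No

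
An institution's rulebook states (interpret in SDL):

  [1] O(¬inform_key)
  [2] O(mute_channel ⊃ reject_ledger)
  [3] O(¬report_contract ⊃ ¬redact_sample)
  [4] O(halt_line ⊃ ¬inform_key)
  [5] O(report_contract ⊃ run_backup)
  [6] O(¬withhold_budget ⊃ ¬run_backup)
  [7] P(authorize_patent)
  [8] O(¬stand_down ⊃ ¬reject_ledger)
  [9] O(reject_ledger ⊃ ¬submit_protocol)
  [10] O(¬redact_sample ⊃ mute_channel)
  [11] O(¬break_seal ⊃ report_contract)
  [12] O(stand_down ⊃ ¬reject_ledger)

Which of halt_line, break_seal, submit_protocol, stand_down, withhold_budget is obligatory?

By case analysis on ¬stand_down: premise 8 gives O(¬stand_down ⊃ ¬reject_ledger) and premise 12 gives O(stand_down ⊃ ¬reject_ledger), so O(¬reject_ledger) either way.
The contrapositive of premise 2 (O(mute_channel ⊃ reject_ledger)) is O(¬reject_ledger ⊃ ¬mute_channel), and O(¬reject_ledger) is already established, so O(¬mute_channel).
Premise 10, O(¬redact_sample ⊃ mute_channel), contraposes to O(¬mute_channel ⊃ redact_sample); with O(¬mute_channel) we get O(redact_sample).
The contrapositive of premise 3 (O(¬report_contract ⊃ ¬redact_sample)) is O(redact_sample ⊃ report_contract), and O(redact_sample) is already established, so O(report_contract).
With premise 5, O(report_contract ⊃ run_backup), the K-axiom yields O(run_backup).
The contrapositive of premise 6 (O(¬withhold_budget ⊃ ¬run_backup)) is O(run_backup ⊃ withhold_budget), and O(run_backup) is already established, so O(withhold_budget).
So O(withhold_budget) holds — withhold_budget is obligatory. None of the other listed options is made obligatory by any chain of premises.

withhold_budget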